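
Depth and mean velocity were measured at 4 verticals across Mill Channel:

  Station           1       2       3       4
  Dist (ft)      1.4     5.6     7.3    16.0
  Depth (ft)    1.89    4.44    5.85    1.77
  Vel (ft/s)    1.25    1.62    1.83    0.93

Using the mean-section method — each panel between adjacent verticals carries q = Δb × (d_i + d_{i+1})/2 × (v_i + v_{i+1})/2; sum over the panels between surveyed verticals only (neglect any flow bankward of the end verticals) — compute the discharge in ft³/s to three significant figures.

Panel 1-2: Δb = 4.2 ft, d̄ = (1.89+4.44)/2 = 3.165, v̄ = (1.25+1.62)/2 = 1.435 → q = 4.2×3.165×1.435 = 19.08 ft³/s
Panel 2-3: Δb = 1.7 ft, d̄ = (4.44+5.85)/2 = 5.145, v̄ = (1.62+1.83)/2 = 1.725 → q = 1.7×5.145×1.725 = 15.09 ft³/s
Panel 3-4: Δb = 8.7 ft, d̄ = (5.85+1.77)/2 = 3.81, v̄ = (1.83+0.93)/2 = 1.38 → q = 8.7×3.81×1.38 = 45.74 ft³/s
Q = Σ q = 79.91 ft³/s

79.9 ft³/s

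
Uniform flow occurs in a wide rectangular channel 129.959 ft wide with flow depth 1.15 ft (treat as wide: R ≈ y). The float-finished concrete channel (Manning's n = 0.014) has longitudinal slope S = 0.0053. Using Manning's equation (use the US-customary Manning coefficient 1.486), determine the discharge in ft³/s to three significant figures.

1270 ft³/s

A = b·y = 129.959 × 1.15 = 149.5 ft²
Wide channel: R ≈ y = 1.15 ft
Q = (1.486/n)·A·R^(2/3)·S^(1/2) = (1.486/0.014) × 149.5 × 1.150^(2/3) × 0.0053^(1/2) = 1268 ft³/s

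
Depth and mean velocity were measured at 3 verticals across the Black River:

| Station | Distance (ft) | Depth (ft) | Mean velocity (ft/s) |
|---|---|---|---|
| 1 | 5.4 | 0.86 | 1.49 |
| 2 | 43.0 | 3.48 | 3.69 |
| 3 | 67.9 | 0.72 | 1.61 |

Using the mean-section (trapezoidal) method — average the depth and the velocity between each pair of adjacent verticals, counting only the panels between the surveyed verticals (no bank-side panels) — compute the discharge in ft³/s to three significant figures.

350 ft³/s

Panel 1-2: Δb = 37.6 ft, d̄ = (0.86+3.48)/2 = 2.17, v̄ = (1.49+3.69)/2 = 2.59 → q = 37.6×2.17×2.59 = 211.3 ft³/s
Panel 2-3: Δb = 24.9 ft, d̄ = (3.48+0.72)/2 = 2.1, v̄ = (3.69+1.61)/2 = 2.65 → q = 24.9×2.1×2.65 = 138.6 ft³/s
Q = Σ q = 349.9 ft³/s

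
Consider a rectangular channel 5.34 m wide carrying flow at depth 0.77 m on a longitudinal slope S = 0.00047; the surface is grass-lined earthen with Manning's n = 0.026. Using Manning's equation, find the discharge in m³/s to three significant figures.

A = b·y = 5.34 × 0.77 = 4.112 m²
P = b + 2y = 5.34 + 2×0.77 = 6.880 m
R = A/P = 4.112/6.880 = 0.5976 m
Q = (1/n)·A·R^(2/3)·S^(1/2) = (1/0.026) × 4.112 × 0.5976^(2/3) × 0.00047^(1/2) = 2.433 m³/s

2.43 m³/s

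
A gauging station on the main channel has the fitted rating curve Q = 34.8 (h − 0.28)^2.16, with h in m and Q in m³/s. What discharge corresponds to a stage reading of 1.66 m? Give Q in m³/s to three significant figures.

Q = 34.8 × (1.66 − 0.28)^2.16 = 34.8 × 1.38^2.16 = 69.78 m³/s

69.8 m³/s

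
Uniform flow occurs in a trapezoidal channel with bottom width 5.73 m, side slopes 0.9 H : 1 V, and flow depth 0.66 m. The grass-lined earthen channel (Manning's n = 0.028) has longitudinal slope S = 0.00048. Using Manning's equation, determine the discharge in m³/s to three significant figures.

2.21 m³/s

A = (b + z·y)·y = (5.73 + 0.9×0.66)×0.66 = 4.174 m²
P = b + 2y√(1+z²) = 5.73 + 2×0.66×√(1+0.9²) = 7.506 m
R = A/P = 4.174/7.506 = 0.5561 m
Q = (1/n)·A·R^(2/3)·S^(1/2) = (1/0.028) × 4.174 × 0.5561^(2/3) × 0.00048^(1/2) = 2.208 m³/s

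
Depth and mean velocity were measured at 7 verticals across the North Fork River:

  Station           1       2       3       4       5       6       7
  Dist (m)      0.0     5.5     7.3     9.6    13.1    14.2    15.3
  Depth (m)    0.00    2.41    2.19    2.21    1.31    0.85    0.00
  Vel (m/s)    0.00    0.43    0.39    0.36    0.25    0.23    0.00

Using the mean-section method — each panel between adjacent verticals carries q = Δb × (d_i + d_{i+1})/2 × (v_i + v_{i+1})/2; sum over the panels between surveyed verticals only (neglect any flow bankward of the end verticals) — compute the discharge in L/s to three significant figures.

7240 L/s

Panel 1-2: Δb = 5.5 m, d̄ = (0.00+2.41)/2 = 1.205, v̄ = (0.00+0.43)/2 = 0.215 → q = 5.5×1.205×0.215 = 1.425 m³/s
Panel 2-3: Δb = 1.8 m, d̄ = (2.41+2.19)/2 = 2.3, v̄ = (0.43+0.39)/2 = 0.41 → q = 1.8×2.3×0.41 = 1.697 m³/s
Panel 3-4: Δb = 2.3 m, d̄ = (2.19+2.21)/2 = 2.2, v̄ = (0.39+0.36)/2 = 0.375 → q = 2.3×2.2×0.375 = 1.898 m³/s
Panel 4-5: Δb = 3.5 m, d̄ = (2.21+1.31)/2 = 1.76, v̄ = (0.36+0.25)/2 = 0.305 → q = 3.5×1.76×0.305 = 1.879 m³/s
Panel 5-6: Δb = 1.1 m, d̄ = (1.31+0.85)/2 = 1.08, v̄ = (0.25+0.23)/2 = 0.24 → q = 1.1×1.08×0.24 = 0.2851 m³/s
Panel 6-7: Δb = 1.1 m, d̄ = (0.85+0.00)/2 = 0.425, v̄ = (0.23+0.00)/2 = 0.115 → q = 1.1×0.425×0.115 = 0.05376 m³/s
Q = Σ q = 7.237 m³/s
= 7.237 × 1000 = 7237 L/s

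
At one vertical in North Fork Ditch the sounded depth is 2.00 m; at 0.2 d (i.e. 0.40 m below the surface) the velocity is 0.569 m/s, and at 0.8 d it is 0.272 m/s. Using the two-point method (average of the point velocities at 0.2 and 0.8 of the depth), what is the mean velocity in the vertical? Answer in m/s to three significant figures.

0.421 m/s

v̄ = (0.569 + 0.272) / 2 = 0.4205 m/s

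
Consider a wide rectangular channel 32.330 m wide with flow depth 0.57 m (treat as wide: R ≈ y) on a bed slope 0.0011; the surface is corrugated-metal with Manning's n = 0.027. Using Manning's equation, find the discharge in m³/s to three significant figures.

A = b·y = 32.330 × 0.57 = 18.43 m²
Wide channel: R ≈ y = 0.57 m
Q = (1/n)·A·R^(2/3)·S^(1/2) = (1/0.027) × 18.43 × 0.5700^(2/3) × 0.0011^(1/2) = 15.56 m³/s

15.6 m³/s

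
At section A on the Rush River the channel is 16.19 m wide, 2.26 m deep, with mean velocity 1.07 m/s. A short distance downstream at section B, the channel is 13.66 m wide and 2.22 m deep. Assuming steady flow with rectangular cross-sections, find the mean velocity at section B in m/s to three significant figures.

Q = A₁V₁ = (16.19×2.26) × 1.07 = 39.15 m³/s
A₂ = 13.66 × 2.22 = 30.33 m²
V₂ = Q/A₂ = 39.15/30.33 = 1.291 m/s

1.29 m/s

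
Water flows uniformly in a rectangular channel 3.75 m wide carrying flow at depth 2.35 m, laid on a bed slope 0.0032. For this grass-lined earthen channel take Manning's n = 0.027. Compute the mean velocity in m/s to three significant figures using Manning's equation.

A = b·y = 3.75 × 2.35 = 8.813 m²
P = b + 2y = 3.75 + 2×2.35 = 8.450 m
R = A/P = 8.813/8.450 = 1.043 m
Q = (1/n)·A·R^(2/3)·S^(1/2) = (1/0.027) × 8.813 × 1.043^(2/3) × 0.0032^(1/2) = 18.99 m³/s
V = Q/A = 18.99/8.813 = 2.155 m/s

2.15 m/s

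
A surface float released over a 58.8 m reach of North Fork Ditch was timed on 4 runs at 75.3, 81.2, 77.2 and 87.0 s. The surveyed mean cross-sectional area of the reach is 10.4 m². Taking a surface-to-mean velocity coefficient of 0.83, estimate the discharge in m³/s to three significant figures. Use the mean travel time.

t̄ = (75.3 + 81.2 + 77.2 + 87.0) / 4 = 80.175 s
v_surface = L / t̄ = 58.8 / 80.175 = 0.7334 m/s
v_mean = 0.83 × 0.7334 = 0.6087 m/s
Q = A × v_mean = 10.4 × 0.6087 = 6.331 m³/s

6.33 m³/s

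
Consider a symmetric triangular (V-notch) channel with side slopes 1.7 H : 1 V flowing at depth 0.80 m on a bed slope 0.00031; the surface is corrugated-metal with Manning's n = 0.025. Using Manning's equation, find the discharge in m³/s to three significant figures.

A = z·y² = 1.7×0.80² = 1.088 m²
P = 2y√(1+z²) = 2×0.80×√(1+1.7²) = 3.156 m
R = A/P = 1.088/3.156 = 0.3448 m
Q = (1/n)·A·R^(2/3)·S^(1/2) = (1/0.025) × 1.088 × 0.3448^(2/3) × 0.00031^(1/2) = 0.3768 m³/s

0.377 m³/s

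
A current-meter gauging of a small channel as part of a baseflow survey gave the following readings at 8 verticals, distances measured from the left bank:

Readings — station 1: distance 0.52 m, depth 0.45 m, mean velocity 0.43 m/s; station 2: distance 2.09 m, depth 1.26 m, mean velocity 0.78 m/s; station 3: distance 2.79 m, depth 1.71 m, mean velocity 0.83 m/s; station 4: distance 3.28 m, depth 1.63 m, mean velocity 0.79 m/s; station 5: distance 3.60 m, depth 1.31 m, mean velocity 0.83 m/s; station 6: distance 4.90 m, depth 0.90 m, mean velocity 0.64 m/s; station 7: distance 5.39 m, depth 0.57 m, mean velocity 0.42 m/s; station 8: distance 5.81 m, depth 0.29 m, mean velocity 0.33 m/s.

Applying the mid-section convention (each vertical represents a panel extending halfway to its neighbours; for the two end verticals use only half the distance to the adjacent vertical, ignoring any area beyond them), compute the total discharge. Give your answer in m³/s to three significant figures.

w_1 = (2.09 − 0.52)/2 = 0.785 m; q_1 = 0.43 × 0.45 × 0.785 = 0.1519 m³/s
w_2 = (2.79 − 0.52)/2 = 1.135 m; q_2 = 0.78 × 1.26 × 1.135 = 1.115 m³/s
w_3 = (3.28 − 2.09)/2 = 0.595 m; q_3 = 0.83 × 1.71 × 0.595 = 0.8445 m³/s
w_4 = (3.60 − 2.79)/2 = 0.405 m; q_4 = 0.79 × 1.63 × 0.405 = 0.5215 m³/s
w_5 = (4.90 − 3.28)/2 = 0.81 m; q_5 = 0.83 × 1.31 × 0.81 = 0.8807 m³/s
w_6 = (5.39 − 3.60)/2 = 0.895 m; q_6 = 0.64 × 0.90 × 0.895 = 0.5155 m³/s
w_7 = (5.81 − 4.90)/2 = 0.455 m; q_7 = 0.42 × 0.57 × 0.455 = 0.1089 m³/s
w_8 = (5.81 − 5.39)/2 = 0.21 m; q_8 = 0.33 × 0.29 × 0.21 = 0.02010 m³/s
Q = Σ qᵢ = 4.159 m³/s

4.16 m³/s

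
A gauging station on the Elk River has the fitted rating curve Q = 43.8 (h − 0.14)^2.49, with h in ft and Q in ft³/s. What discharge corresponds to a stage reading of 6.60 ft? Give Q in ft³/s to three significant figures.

Q = 43.8 × (6.60 − 0.14)^2.49 = 43.8 × 6.46^2.49 = 4560 ft³/s

4560 ft³/s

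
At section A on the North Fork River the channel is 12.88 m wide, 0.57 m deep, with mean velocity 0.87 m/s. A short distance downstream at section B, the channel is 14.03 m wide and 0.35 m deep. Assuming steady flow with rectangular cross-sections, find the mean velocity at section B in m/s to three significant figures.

1.30 m/s

Q = A₁V₁ = (12.88×0.57) × 0.87 = 6.387 m³/s
A₂ = 14.03 × 0.35 = 4.911 m²
V₂ = Q/A₂ = 6.387/4.911 = 1.301 m/s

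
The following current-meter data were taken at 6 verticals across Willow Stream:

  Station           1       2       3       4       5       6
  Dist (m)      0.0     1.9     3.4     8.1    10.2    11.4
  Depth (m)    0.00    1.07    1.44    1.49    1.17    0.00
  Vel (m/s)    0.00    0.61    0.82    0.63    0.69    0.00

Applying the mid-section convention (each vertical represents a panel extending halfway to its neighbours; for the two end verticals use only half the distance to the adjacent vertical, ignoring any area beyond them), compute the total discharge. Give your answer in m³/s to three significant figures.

9.29 m³/s

w_2 = (3.4 − 0.0)/2 = 1.7 m; q_2 = 0.61 × 1.07 × 1.7 = 1.110 m³/s
w_3 = (8.1 − 1.9)/2 = 3.1 m; q_3 = 0.82 × 1.44 × 3.1 = 3.660 m³/s
w_4 = (10.2 − 3.4)/2 = 3.4 m; q_4 = 0.63 × 1.49 × 3.4 = 3.192 m³/s
w_5 = (11.4 − 8.1)/2 = 1.65 m; q_5 = 0.69 × 1.17 × 1.65 = 1.332 m³/s
Stations 1, 6 contribute zero (depth or velocity is 0).
Q = Σ qᵢ = 9.294 m³/s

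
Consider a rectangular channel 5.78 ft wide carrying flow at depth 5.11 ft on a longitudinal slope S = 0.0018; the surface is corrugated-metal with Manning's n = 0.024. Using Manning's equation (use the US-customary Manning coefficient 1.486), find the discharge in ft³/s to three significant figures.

A = b·y = 5.78 × 5.11 = 29.54 ft²
P = b + 2y = 5.78 + 2×5.11 = 16.00 ft
R = A/P = 29.54/16.00 = 1.846 ft
Q = (1.486/n)·A·R^(2/3)·S^(1/2) = (1.486/0.024) × 29.54 × 1.846^(2/3) × 0.0018^(1/2) = 116.8 ft³/s

117 ft³/s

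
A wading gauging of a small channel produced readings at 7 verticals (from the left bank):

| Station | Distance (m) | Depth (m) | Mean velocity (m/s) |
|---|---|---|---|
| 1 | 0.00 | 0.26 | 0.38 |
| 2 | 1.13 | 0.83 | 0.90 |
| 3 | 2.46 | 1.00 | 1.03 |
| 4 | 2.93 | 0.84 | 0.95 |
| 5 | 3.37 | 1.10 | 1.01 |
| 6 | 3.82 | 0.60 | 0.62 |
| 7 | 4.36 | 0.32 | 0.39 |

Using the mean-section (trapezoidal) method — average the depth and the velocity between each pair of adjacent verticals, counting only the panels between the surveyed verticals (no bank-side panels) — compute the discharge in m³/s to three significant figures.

2.85 m³/s

Panel 1-2: Δb = 1.13 m, d̄ = (0.26+0.83)/2 = 0.545, v̄ = (0.38+0.90)/2 = 0.64 → q = 1.13×0.545×0.64 = 0.3941 m³/s
Panel 2-3: Δb = 1.33 m, d̄ = (0.83+1.00)/2 = 0.915, v̄ = (0.90+1.03)/2 = 0.965 → q = 1.33×0.915×0.965 = 1.174 m³/s
Panel 3-4: Δb = 0.47 m, d̄ = (1.00+0.84)/2 = 0.92, v̄ = (1.03+0.95)/2 = 0.99 → q = 0.47×0.92×0.99 = 0.4281 m³/s
Panel 4-5: Δb = 0.44 m, d̄ = (0.84+1.10)/2 = 0.97, v̄ = (0.95+1.01)/2 = 0.98 → q = 0.44×0.97×0.98 = 0.4183 m³/s
Panel 5-6: Δb = 0.45 m, d̄ = (1.10+0.60)/2 = 0.85, v̄ = (1.01+0.62)/2 = 0.815 → q = 0.45×0.85×0.815 = 0.3117 m³/s
Panel 6-7: Δb = 0.54 m, d̄ = (0.60+0.32)/2 = 0.46, v̄ = (0.62+0.39)/2 = 0.505 → q = 0.54×0.46×0.505 = 0.1254 m³/s
Q = Σ q = 2.852 m³/s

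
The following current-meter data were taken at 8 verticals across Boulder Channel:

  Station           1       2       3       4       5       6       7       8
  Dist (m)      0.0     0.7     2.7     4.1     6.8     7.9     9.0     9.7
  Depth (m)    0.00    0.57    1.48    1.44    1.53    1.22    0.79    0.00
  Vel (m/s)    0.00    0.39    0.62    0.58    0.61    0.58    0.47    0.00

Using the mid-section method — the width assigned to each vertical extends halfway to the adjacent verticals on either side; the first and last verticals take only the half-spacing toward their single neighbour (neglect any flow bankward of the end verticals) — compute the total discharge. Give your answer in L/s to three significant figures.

w_2 = (2.7 − 0.0)/2 = 1.35 m; q_2 = 0.39 × 0.57 × 1.35 = 0.3001 m³/s
w_3 = (4.1 − 0.7)/2 = 1.7 m; q_3 = 0.62 × 1.48 × 1.7 = 1.560 m³/s
w_4 = (6.8 − 2.7)/2 = 2.05 m; q_4 = 0.58 × 1.44 × 2.05 = 1.712 m³/s
w_5 = (7.9 − 4.1)/2 = 1.9 m; q_5 = 0.61 × 1.53 × 1.9 = 1.773 m³/s
w_6 = (9.0 − 6.8)/2 = 1.1 m; q_6 = 0.58 × 1.22 × 1.1 = 0.7784 m³/s
w_7 = (9.7 − 7.9)/2 = 0.9 m; q_7 = 0.47 × 0.79 × 0.9 = 0.3342 m³/s
Stations 1, 8 contribute zero (depth or velocity is 0).
Q = Σ qᵢ = 6.458 m³/s
= 6.458 × 1000 = 6458 L/s

6460 L/s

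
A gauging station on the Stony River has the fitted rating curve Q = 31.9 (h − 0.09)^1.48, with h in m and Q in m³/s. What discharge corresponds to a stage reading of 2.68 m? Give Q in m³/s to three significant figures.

Q = 31.9 × (2.68 − 0.09)^1.48 = 31.9 × 2.59^1.48 = 130.5 m³/s

130 m³/s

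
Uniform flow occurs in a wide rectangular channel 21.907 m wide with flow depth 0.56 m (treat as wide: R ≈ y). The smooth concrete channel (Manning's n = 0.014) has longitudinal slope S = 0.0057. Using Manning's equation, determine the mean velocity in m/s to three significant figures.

3.66 m/s

A = b·y = 21.907 × 0.56 = 12.27 m²
Wide channel: R ≈ y = 0.56 m
Q = (1/n)·A·R^(2/3)·S^(1/2) = (1/0.014) × 12.27 × 0.5600^(2/3) × 0.0057^(1/2) = 44.95 m³/s
V = Q/A = 44.95/12.27 = 3.664 m/s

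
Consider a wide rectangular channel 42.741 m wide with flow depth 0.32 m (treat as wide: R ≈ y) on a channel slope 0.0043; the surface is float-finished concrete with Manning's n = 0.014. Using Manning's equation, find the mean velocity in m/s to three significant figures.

A = b·y = 42.741 × 0.32 = 13.68 m²
Wide channel: R ≈ y = 0.32 m
Q = (1/n)·A·R^(2/3)·S^(1/2) = (1/0.014) × 13.68 × 0.3200^(2/3) × 0.0043^(1/2) = 29.97 m³/s
V = Q/A = 29.97/13.68 = 2.191 m/s

2.19 m/s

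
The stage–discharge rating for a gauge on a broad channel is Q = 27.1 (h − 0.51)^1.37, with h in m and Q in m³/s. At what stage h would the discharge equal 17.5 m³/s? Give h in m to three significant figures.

h − h₀ = (Q/C)^(1/b) = (17.5/27.1)^(1/1.37) = 0.7267 m
h = 0.51 + 0.7267 = 1.237 m

1.24 m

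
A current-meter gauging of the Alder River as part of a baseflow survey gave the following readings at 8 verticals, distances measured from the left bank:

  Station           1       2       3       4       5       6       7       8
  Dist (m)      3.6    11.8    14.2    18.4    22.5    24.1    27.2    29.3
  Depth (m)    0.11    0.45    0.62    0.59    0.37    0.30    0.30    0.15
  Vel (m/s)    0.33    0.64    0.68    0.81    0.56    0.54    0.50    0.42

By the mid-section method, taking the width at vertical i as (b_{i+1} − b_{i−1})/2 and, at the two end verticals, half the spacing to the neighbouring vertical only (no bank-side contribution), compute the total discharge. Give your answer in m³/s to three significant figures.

w_1 = (11.8 − 3.6)/2 = 4.1 m; q_1 = 0.33 × 0.11 × 4.1 = 0.1488 m³/s
w_2 = (14.2 − 3.6)/2 = 5.3 m; q_2 = 0.64 × 0.45 × 5.3 = 1.526 m³/s
w_3 = (18.4 − 11.8)/2 = 3.3 m; q_3 = 0.68 × 0.62 × 3.3 = 1.391 m³/s
w_4 = (22.5 − 14.2)/2 = 4.15 m; q_4 = 0.81 × 0.59 × 4.15 = 1.983 m³/s
w_5 = (24.1 − 18.4)/2 = 2.85 m; q_5 = 0.56 × 0.37 × 2.85 = 0.5905 m³/s
w_6 = (27.2 − 22.5)/2 = 2.35 m; q_6 = 0.54 × 0.30 × 2.35 = 0.3807 m³/s
w_7 = (29.3 − 24.1)/2 = 2.6 m; q_7 = 0.50 × 0.30 × 2.6 = 0.3900 m³/s
w_8 = (29.3 − 27.2)/2 = 1.05 m; q_8 = 0.42 × 0.15 × 1.05 = 0.06615 m³/s
Q = Σ qᵢ = 6.477 m³/s

6.48 m³/s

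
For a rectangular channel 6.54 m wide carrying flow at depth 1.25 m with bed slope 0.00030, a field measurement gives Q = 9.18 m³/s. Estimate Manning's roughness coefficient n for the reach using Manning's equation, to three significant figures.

0.0144

A = b·y = 6.54 × 1.25 = 8.175 m²
P = b + 2y = 6.54 + 2×1.25 = 9.040 m
R = A/P = 8.175/9.040 = 0.9043 m
n = (1/Q)·A·R^(2/3)·S^(1/2) = (1/9.18) × 8.175 × 0.9351 × 0.01732 = 0.01442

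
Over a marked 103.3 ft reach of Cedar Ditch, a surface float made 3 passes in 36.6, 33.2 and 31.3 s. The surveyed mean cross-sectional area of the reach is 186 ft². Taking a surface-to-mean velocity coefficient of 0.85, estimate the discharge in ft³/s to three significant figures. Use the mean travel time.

t̄ = (36.6 + 33.2 + 31.3) / 3 = 33.7 s
v_surface = L / t̄ = 103.3 / 33.7 = 3.065 ft/s
v_mean = 0.85 × 3.065 = 2.605 ft/s
Q = A × v_mean = 186 × 2.605 = 484.6 ft³/s

485 ft³/s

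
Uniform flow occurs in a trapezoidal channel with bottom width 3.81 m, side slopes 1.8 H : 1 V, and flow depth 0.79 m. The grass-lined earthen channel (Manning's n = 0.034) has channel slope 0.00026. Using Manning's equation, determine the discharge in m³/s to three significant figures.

1.37 m³/s

A = (b + z·y)·y = (3.81 + 1.8×0.79)×0.79 = 4.133 m²
P = b + 2y√(1+z²) = 3.81 + 2×0.79×√(1+1.8²) = 7.063 m
R = A/P = 4.133/7.063 = 0.5852 m
Q = (1/n)·A·R^(2/3)·S^(1/2) = (1/0.034) × 4.133 × 0.5852^(2/3) × 0.00026^(1/2) = 1.371 m³/s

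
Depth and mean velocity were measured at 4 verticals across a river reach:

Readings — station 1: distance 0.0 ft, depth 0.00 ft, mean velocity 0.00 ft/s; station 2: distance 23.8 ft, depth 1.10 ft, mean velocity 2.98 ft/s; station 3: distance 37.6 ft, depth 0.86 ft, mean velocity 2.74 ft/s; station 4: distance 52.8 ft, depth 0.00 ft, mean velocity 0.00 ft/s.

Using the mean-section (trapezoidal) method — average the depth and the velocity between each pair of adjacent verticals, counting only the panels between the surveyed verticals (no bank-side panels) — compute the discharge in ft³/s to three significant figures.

67.1 ft³/s

Panel 1-2: Δb = 23.8 ft, d̄ = (0.00+1.10)/2 = 0.55, v̄ = (0.00+2.98)/2 = 1.49 → q = 23.8×0.55×1.49 = 19.50 ft³/s
Panel 2-3: Δb = 13.8 ft, d̄ = (1.10+0.86)/2 = 0.98, v̄ = (2.98+2.74)/2 = 2.86 → q = 13.8×0.98×2.86 = 38.68 ft³/s
Panel 3-4: Δb = 15.2 ft, d̄ = (0.86+0.00)/2 = 0.43, v̄ = (2.74+0.00)/2 = 1.37 → q = 15.2×0.43×1.37 = 8.954 ft³/s
Q = Σ q = 67.14 ft³/s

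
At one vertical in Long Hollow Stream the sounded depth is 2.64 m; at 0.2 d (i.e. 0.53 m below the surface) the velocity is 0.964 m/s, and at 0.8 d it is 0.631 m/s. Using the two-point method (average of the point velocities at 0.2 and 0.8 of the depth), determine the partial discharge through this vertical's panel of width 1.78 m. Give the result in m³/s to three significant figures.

v̄ = (0.964 + 0.631) / 2 = 0.7975 m/s
q = v̄ × d × w = 0.7975 × 2.64 × 1.78 = 3.748 m³/s

3.75 m³/s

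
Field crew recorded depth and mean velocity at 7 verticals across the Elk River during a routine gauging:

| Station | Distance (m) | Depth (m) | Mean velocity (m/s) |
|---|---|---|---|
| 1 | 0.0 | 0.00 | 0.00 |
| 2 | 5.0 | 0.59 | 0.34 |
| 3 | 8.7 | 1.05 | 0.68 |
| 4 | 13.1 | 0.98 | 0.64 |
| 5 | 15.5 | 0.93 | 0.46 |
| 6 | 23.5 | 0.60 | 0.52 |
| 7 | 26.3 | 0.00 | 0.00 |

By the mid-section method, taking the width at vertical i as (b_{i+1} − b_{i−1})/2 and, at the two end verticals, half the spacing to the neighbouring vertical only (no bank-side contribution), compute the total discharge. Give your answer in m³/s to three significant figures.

w_2 = (8.7 − 0.0)/2 = 4.35 m; q_2 = 0.34 × 0.59 × 4.35 = 0.8726 m³/s
w_3 = (13.1 − 5.0)/2 = 4.05 m; q_3 = 0.68 × 1.05 × 4.05 = 2.892 m³/s
w_4 = (15.5 − 8.7)/2 = 3.4 m; q_4 = 0.64 × 0.98 × 3.4 = 2.132 m³/s
w_5 = (23.5 − 13.1)/2 = 5.2 m; q_5 = 0.46 × 0.93 × 5.2 = 2.225 m³/s
w_6 = (26.3 − 15.5)/2 = 5.4 m; q_6 = 0.52 × 0.60 × 5.4 = 1.685 m³/s
Stations 1, 7 contribute zero (depth or velocity is 0).
Q = Σ qᵢ = 9.806 m³/s

9.81 m³/s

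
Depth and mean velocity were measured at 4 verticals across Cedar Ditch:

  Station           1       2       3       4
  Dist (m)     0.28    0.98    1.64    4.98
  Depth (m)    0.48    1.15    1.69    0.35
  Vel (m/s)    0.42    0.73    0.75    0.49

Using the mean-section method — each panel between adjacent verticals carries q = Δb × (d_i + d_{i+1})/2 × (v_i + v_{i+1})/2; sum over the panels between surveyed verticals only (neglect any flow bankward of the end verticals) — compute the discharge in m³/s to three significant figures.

3.13 m³/s

Panel 1-2: Δb = 0.7 m, d̄ = (0.48+1.15)/2 = 0.815, v̄ = (0.42+0.73)/2 = 0.575 → q = 0.7×0.815×0.575 = 0.3280 m³/s
Panel 2-3: Δb = 0.66 m, d̄ = (1.15+1.69)/2 = 1.42, v̄ = (0.73+0.75)/2 = 0.74 → q = 0.66×1.42×0.74 = 0.6935 m³/s
Panel 3-4: Δb = 3.34 m, d̄ = (1.69+0.35)/2 = 1.02, v̄ = (0.75+0.49)/2 = 0.62 → q = 3.34×1.02×0.62 = 2.112 m³/s
Q = Σ q = 3.134 m³/s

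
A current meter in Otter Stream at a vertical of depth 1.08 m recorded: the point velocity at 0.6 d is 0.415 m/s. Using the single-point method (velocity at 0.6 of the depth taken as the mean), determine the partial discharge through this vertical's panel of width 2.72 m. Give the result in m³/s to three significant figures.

v̄ = v₀.₆ = 0.415 m/s
q = v̄ × d × w = 0.4150 × 1.08 × 2.72 = 1.219 m³/s

1.22 m³/s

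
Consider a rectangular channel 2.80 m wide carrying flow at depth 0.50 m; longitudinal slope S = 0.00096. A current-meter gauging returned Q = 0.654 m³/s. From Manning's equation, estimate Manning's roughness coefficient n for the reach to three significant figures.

A = b·y = 2.80 × 0.50 = 1.400 m²
P = b + 2y = 2.80 + 2×0.50 = 3.800 m
R = A/P = 1.400/3.800 = 0.3684 m
n = (1/Q)·A·R^(2/3)·S^(1/2) = (1/0.654) × 1.400 × 0.5139 × 0.03098 = 0.03409

0.0341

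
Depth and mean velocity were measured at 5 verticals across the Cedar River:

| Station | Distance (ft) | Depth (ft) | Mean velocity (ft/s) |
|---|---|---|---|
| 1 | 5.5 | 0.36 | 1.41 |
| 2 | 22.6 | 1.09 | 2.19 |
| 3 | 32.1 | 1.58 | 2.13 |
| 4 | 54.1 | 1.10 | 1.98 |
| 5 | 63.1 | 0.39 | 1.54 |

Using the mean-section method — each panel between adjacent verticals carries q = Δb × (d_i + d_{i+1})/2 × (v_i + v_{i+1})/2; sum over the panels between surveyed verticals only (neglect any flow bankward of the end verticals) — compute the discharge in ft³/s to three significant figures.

Panel 1-2: Δb = 17.1 ft, d̄ = (0.36+1.09)/2 = 0.725, v̄ = (1.41+2.19)/2 = 1.8 → q = 17.1×0.725×1.8 = 22.32 ft³/s
Panel 2-3: Δb = 9.5 ft, d̄ = (1.09+1.58)/2 = 1.335, v̄ = (2.19+2.13)/2 = 2.16 → q = 9.5×1.335×2.16 = 27.39 ft³/s
Panel 3-4: Δb = 22 ft, d̄ = (1.58+1.10)/2 = 1.34, v̄ = (2.13+1.98)/2 = 2.055 → q = 22×1.34×2.055 = 60.58 ft³/s
Panel 4-5: Δb = 9 ft, d̄ = (1.10+0.39)/2 = 0.745, v̄ = (1.98+1.54)/2 = 1.76 → q = 9×0.745×1.76 = 11.80 ft³/s
Q = Σ q = 122.1 ft³/s

122 ft³/s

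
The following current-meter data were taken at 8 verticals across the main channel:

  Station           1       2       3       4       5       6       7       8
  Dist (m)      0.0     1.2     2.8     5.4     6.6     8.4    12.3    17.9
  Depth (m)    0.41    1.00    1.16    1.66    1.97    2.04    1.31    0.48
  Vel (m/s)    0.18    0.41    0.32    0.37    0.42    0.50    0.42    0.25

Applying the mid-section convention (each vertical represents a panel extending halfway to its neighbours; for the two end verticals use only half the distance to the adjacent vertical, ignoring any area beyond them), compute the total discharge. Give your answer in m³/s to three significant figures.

9.66 m³/s

w_1 = (1.2 − 0.0)/2 = 0.6 m; q_1 = 0.18 × 0.41 × 0.6 = 0.04428 m³/s
w_2 = (2.8 − 0.0)/2 = 1.4 m; q_2 = 0.41 × 1.00 × 1.4 = 0.5740 m³/s
w_3 = (5.4 − 1.2)/2 = 2.1 m; q_3 = 0.32 × 1.16 × 2.1 = 0.7795 m³/s
w_4 = (6.6 − 2.8)/2 = 1.9 m; q_4 = 0.37 × 1.66 × 1.9 = 1.167 m³/s
w_5 = (8.4 − 5.4)/2 = 1.5 m; q_5 = 0.42 × 1.97 × 1.5 = 1.241 m³/s
w_6 = (12.3 − 6.6)/2 = 2.85 m; q_6 = 0.50 × 2.04 × 2.85 = 2.907 m³/s
w_7 = (17.9 − 8.4)/2 = 4.75 m; q_7 = 0.42 × 1.31 × 4.75 = 2.613 m³/s
w_8 = (17.9 − 12.3)/2 = 2.8 m; q_8 = 0.25 × 0.48 × 2.8 = 0.3360 m³/s
Q = Σ qᵢ = 9.662 m³/s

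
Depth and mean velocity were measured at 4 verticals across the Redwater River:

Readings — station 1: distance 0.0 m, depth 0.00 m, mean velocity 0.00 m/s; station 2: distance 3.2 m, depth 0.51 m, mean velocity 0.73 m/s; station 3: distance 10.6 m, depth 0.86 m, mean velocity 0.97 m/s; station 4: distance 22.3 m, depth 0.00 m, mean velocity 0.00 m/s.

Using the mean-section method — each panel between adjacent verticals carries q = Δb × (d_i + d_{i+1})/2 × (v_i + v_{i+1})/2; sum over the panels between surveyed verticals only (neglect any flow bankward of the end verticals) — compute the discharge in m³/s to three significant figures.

7.05 m³/s

Panel 1-2: Δb = 3.2 m, d̄ = (0.00+0.51)/2 = 0.255, v̄ = (0.00+0.73)/2 = 0.365 → q = 3.2×0.255×0.365 = 0.2978 m³/s
Panel 2-3: Δb = 7.4 m, d̄ = (0.51+0.86)/2 = 0.685, v̄ = (0.73+0.97)/2 = 0.85 → q = 7.4×0.685×0.85 = 4.309 m³/s
Panel 3-4: Δb = 11.7 m, d̄ = (0.86+0.00)/2 = 0.43, v̄ = (0.97+0.00)/2 = 0.485 → q = 11.7×0.43×0.485 = 2.440 m³/s
Q = Σ q = 7.047 m³/s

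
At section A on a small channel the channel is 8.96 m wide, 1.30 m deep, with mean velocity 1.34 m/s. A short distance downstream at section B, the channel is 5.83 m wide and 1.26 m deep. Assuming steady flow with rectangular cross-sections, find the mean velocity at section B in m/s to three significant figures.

Q = A₁V₁ = (8.96×1.30) × 1.34 = 15.61 m³/s
A₂ = 5.83 × 1.26 = 7.346 m²
V₂ = Q/A₂ = 15.61/7.346 = 2.125 m/s

2.12 m/s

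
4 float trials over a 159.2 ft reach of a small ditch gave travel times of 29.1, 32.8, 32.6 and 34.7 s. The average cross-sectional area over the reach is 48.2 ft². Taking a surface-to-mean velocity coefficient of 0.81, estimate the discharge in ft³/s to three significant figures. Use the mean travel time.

t̄ = (29.1 + 32.8 + 32.6 + 34.7) / 4 = 32.3 s
v_surface = L / t̄ = 159.2 / 32.3 = 4.929 ft/s
v_mean = 0.81 × 4.929 = 3.992 ft/s
Q = A × v_mean = 48.2 × 3.992 = 192.4 ft³/s

192 ft³/s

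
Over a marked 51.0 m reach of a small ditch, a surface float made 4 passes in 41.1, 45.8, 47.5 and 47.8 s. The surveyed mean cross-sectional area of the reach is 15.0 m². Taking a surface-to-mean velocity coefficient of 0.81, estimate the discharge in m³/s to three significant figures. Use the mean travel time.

t̄ = (41.1 + 45.8 + 47.5 + 47.8) / 4 = 45.55 s
v_surface = L / t̄ = 51.0 / 45.55 = 1.120 m/s
v_mean = 0.81 × 1.120 = 0.9069 m/s
Q = A × v_mean = 15.0 × 0.9069 = 13.60 m³/s

13.6 m³/s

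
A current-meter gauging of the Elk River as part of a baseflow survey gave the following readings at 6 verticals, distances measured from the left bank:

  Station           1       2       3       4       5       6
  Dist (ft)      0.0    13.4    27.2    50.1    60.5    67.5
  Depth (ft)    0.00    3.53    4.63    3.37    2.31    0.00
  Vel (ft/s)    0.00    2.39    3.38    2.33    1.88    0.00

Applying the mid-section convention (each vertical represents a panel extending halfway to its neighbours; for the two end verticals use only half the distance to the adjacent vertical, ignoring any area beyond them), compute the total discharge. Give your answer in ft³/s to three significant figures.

570 ft³/s

w_2 = (27.2 − 0.0)/2 = 13.6 ft; q_2 = 2.39 × 3.53 × 13.6 = 114.7 ft³/s
w_3 = (50.1 − 13.4)/2 = 18.35 ft; q_3 = 3.38 × 4.63 × 18.35 = 287.2 ft³/s
w_4 = (60.5 − 27.2)/2 = 16.65 ft; q_4 = 2.33 × 3.37 × 16.65 = 130.7 ft³/s
w_5 = (67.5 − 50.1)/2 = 8.7 ft; q_5 = 1.88 × 2.31 × 8.7 = 37.78 ft³/s
Stations 1, 6 contribute zero (depth or velocity is 0).
Q = Σ qᵢ = 570.4 ft³/s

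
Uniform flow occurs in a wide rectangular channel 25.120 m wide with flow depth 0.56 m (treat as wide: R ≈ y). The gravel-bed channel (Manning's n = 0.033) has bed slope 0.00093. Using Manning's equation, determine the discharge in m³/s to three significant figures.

8.83 m³/s

A = b·y = 25.120 × 0.56 = 14.07 m²
Wide channel: R ≈ y = 0.56 m
Q = (1/n)·A·R^(2/3)·S^(1/2) = (1/0.033) × 14.07 × 0.5600^(2/3) × 0.00093^(1/2) = 8.832 m³/s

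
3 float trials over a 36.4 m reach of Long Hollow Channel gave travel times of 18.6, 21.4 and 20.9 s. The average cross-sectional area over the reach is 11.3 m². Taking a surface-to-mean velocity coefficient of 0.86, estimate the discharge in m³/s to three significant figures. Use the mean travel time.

17.4 m³/s

t̄ = (18.6 + 21.4 + 20.9) / 3 = 20.3 s
v_surface = L / t̄ = 36.4 / 20.3 = 1.793 m/s
v_mean = 0.86 × 1.793 = 1.542 m/s
Q = A × v_mean = 11.3 × 1.542 = 17.43 m³/s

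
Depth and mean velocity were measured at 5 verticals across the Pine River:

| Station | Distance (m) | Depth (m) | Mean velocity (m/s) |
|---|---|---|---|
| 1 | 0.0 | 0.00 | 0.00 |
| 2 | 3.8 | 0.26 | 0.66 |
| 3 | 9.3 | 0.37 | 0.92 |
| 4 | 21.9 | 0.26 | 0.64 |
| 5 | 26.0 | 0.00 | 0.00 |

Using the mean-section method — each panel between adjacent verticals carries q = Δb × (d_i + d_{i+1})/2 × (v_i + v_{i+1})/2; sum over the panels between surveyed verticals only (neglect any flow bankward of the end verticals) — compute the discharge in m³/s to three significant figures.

Panel 1-2: Δb = 3.8 m, d̄ = (0.00+0.26)/2 = 0.13, v̄ = (0.00+0.66)/2 = 0.33 → q = 3.8×0.13×0.33 = 0.1630 m³/s
Panel 2-3: Δb = 5.5 m, d̄ = (0.26+0.37)/2 = 0.315, v̄ = (0.66+0.92)/2 = 0.79 → q = 5.5×0.315×0.79 = 1.369 m³/s
Panel 3-4: Δb = 12.6 m, d̄ = (0.37+0.26)/2 = 0.315, v̄ = (0.92+0.64)/2 = 0.78 → q = 12.6×0.315×0.78 = 3.096 m³/s
Panel 4-5: Δb = 4.1 m, d̄ = (0.26+0.00)/2 = 0.13, v̄ = (0.64+0.00)/2 = 0.32 → q = 4.1×0.13×0.32 = 0.1706 m³/s
Q = Σ q = 4.798 m³/s

4.80 m³/s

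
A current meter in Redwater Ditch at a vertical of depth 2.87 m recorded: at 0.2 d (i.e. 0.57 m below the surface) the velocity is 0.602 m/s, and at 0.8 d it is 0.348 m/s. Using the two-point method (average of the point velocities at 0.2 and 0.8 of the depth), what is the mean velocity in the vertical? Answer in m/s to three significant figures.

0.475 m/s

v̄ = (0.602 + 0.348) / 2 = 0.4750 m/s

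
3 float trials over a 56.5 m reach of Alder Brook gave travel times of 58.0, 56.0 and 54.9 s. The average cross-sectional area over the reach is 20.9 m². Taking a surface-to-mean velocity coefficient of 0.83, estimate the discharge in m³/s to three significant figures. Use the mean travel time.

17.4 m³/s

t̄ = (58.0 + 56.0 + 54.9) / 3 = 56.3 s
v_surface = L / t̄ = 56.5 / 56.3 = 1.004 m/s
v_mean = 0.83 × 1.004 = 0.8329 m/s
Q = A × v_mean = 20.9 × 0.8329 = 17.41 m³/s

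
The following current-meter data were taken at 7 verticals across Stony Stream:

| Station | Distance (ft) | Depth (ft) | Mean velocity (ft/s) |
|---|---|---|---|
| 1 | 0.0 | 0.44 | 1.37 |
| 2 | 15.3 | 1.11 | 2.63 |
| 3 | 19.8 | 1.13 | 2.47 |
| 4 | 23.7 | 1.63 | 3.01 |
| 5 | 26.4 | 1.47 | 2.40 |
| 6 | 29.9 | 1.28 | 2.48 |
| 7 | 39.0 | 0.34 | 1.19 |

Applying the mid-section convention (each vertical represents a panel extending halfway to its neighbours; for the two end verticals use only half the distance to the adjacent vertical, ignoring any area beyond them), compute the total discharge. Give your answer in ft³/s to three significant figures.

94.2 ft³/s

w_1 = (15.3 − 0.0)/2 = 7.65 ft; q_1 = 1.37 × 0.44 × 7.65 = 4.611 ft³/s
w_2 = (19.8 − 0.0)/2 = 9.9 ft; q_2 = 2.63 × 1.11 × 9.9 = 28.90 ft³/s
w_3 = (23.7 − 15.3)/2 = 4.2 ft; q_3 = 2.47 × 1.13 × 4.2 = 11.72 ft³/s
w_4 = (26.4 − 19.8)/2 = 3.3 ft; q_4 = 3.01 × 1.63 × 3.3 = 16.19 ft³/s
w_5 = (29.9 − 23.7)/2 = 3.1 ft; q_5 = 2.40 × 1.47 × 3.1 = 10.94 ft³/s
w_6 = (39.0 − 26.4)/2 = 6.3 ft; q_6 = 2.48 × 1.28 × 6.3 = 20.00 ft³/s
w_7 = (39.0 − 29.9)/2 = 4.55 ft; q_7 = 1.19 × 0.34 × 4.55 = 1.841 ft³/s
Q = Σ qᵢ = 94.20 ft³/s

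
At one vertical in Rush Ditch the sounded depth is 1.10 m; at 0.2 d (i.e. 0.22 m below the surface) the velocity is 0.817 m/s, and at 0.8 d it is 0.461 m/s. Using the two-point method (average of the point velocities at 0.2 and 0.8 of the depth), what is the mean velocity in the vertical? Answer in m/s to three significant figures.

v̄ = (0.817 + 0.461) / 2 = 0.6390 m/s

0.639 m/s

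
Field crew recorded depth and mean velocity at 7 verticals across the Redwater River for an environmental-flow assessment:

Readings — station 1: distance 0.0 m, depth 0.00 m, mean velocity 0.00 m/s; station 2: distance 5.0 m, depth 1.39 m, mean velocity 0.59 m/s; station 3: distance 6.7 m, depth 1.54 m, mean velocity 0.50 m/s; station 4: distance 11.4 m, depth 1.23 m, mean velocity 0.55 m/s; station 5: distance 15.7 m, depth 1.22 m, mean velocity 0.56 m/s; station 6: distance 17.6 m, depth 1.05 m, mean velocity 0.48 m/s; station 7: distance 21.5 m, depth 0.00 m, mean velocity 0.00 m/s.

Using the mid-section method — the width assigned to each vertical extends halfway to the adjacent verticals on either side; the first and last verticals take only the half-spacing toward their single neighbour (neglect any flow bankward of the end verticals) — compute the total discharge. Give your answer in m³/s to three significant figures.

w_2 = (6.7 − 0.0)/2 = 3.35 m; q_2 = 0.59 × 1.39 × 3.35 = 2.747 m³/s
w_3 = (11.4 − 5.0)/2 = 3.2 m; q_3 = 0.50 × 1.54 × 3.2 = 2.464 m³/s
w_4 = (15.7 − 6.7)/2 = 4.5 m; q_4 = 0.55 × 1.23 × 4.5 = 3.044 m³/s
w_5 = (17.6 − 11.4)/2 = 3.1 m; q_5 = 0.56 × 1.22 × 3.1 = 2.118 m³/s
w_6 = (21.5 − 15.7)/2 = 2.9 m; q_6 = 0.48 × 1.05 × 2.9 = 1.462 m³/s
Stations 1, 7 contribute zero (depth or velocity is 0).
Q = Σ qᵢ = 11.84 m³/s

11.8 m³/s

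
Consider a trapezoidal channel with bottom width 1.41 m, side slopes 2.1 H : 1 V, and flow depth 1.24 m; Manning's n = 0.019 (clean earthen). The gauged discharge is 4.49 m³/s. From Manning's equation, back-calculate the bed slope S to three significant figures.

0.000479

A = (b + z·y)·y = (1.41 + 2.1×1.24)×1.24 = 4.977 m²
P = b + 2y√(1+z²) = 1.41 + 2×1.24×√(1+2.1²) = 7.178 m
R = A/P = 4.977/7.178 = 0.6934 m
S = (Q·n / (1·A·R^(2/3)))² = (4.49×0.019 / (1×4.977×0.7834))² = 0.0004787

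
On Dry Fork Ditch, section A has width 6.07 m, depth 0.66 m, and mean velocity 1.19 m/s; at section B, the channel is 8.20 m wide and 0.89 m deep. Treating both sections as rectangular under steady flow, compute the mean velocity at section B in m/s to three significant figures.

0.653 m/s

Q = A₁V₁ = (6.07×0.66) × 1.19 = 4.767 m³/s
A₂ = 8.20 × 0.89 = 7.298 m²
V₂ = Q/A₂ = 4.767/7.298 = 0.6532 m/s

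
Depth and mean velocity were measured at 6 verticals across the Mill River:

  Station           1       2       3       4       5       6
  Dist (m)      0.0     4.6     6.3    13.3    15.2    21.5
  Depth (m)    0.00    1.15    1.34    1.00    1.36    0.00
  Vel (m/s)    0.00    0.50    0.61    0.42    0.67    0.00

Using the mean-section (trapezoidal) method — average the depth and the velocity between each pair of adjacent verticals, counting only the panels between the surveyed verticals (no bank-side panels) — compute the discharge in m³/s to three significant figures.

8.71 m³/s

Panel 1-2: Δb = 4.6 m, d̄ = (0.00+1.15)/2 = 0.575, v̄ = (0.00+0.50)/2 = 0.25 → q = 4.6×0.575×0.25 = 0.6613 m³/s
Panel 2-3: Δb = 1.7 m, d̄ = (1.15+1.34)/2 = 1.245, v̄ = (0.50+0.61)/2 = 0.555 → q = 1.7×1.245×0.555 = 1.175 m³/s
Panel 3-4: Δb = 7 m, d̄ = (1.34+1.00)/2 = 1.17, v̄ = (0.61+0.42)/2 = 0.515 → q = 7×1.17×0.515 = 4.218 m³/s
Panel 4-5: Δb = 1.9 m, d̄ = (1.00+1.36)/2 = 1.18, v̄ = (0.42+0.67)/2 = 0.545 → q = 1.9×1.18×0.545 = 1.222 m³/s
Panel 5-6: Δb = 6.3 m, d̄ = (1.36+0.00)/2 = 0.68, v̄ = (0.67+0.00)/2 = 0.335 → q = 6.3×0.68×0.335 = 1.435 m³/s
Q = Σ q = 8.711 m³/s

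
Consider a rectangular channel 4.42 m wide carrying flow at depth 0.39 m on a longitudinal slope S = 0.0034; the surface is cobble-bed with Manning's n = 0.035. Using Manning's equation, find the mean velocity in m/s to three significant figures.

0.798 m/s

A = b·y = 4.42 × 0.39 = 1.724 m²
P = b + 2y = 4.42 + 2×0.39 = 5.200 m
R = A/P = 1.724/5.200 = 0.3315 m
Q = (1/n)·A·R^(2/3)·S^(1/2) = (1/0.035) × 1.724 × 0.3315^(2/3) × 0.0034^(1/2) = 1.376 m³/s
V = Q/A = 1.376/1.724 = 0.7980 m/s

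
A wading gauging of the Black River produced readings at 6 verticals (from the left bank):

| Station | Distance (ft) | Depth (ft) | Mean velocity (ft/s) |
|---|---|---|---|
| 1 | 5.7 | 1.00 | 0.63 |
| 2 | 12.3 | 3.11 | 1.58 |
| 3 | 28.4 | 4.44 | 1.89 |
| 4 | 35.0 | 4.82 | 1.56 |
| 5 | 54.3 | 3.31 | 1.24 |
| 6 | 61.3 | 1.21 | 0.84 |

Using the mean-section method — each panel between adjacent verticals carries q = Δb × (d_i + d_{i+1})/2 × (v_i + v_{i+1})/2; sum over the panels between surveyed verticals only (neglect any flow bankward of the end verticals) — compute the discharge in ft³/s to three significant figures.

299 ft³/s

Panel 1-2: Δb = 6.6 ft, d̄ = (1.00+3.11)/2 = 2.055, v̄ = (0.63+1.58)/2 = 1.105 → q = 6.6×2.055×1.105 = 14.99 ft³/s
Panel 2-3: Δb = 16.1 ft, d̄ = (3.11+4.44)/2 = 3.775, v̄ = (1.58+1.89)/2 = 1.735 → q = 16.1×3.775×1.735 = 105.4 ft³/s
Panel 3-4: Δb = 6.6 ft, d̄ = (4.44+4.82)/2 = 4.63, v̄ = (1.89+1.56)/2 = 1.725 → q = 6.6×4.63×1.725 = 52.71 ft³/s
Panel 4-5: Δb = 19.3 ft, d̄ = (4.82+3.31)/2 = 4.065, v̄ = (1.56+1.24)/2 = 1.4 → q = 19.3×4.065×1.4 = 109.8 ft³/s
Panel 5-6: Δb = 7 ft, d̄ = (3.31+1.21)/2 = 2.26, v̄ = (1.24+0.84)/2 = 1.04 → q = 7×2.26×1.04 = 16.45 ft³/s
Q = Σ q = 299.4 ft³/s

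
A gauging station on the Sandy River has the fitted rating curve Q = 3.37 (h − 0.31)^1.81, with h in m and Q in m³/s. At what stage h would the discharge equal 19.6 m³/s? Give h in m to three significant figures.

h − h₀ = (Q/C)^(1/b) = (19.6/3.37)^(1/1.81) = 2.645 m
h = 0.31 + 2.645 = 2.955 m

2.96 m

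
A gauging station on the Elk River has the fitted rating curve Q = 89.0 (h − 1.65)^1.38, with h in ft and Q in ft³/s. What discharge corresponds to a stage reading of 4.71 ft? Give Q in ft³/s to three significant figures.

Q = 89.0 × (4.71 − 1.65)^1.38 = 89.0 × 3.06^1.38 = 416.6 ft³/s

417 ft³/s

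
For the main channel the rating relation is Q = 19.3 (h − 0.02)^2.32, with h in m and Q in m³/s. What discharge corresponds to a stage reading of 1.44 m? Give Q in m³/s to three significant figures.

Q = 19.3 × (1.44 − 0.02)^2.32 = 19.3 × 1.42^2.32 = 43.54 m³/s

43.5 m³/s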